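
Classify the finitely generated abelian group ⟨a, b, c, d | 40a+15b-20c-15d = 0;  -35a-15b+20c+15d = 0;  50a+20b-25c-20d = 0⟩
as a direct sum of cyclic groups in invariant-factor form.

Answer: M ≅ ℤ^1 ⊕ ℤ/5 ⊕ ℤ/5 ⊕ ℤ/5

Derivation:
rank_ℚ(R)=3; free=4−3=1
SNF(R) diag = [5, 5, 5] → torsion [5, 5, 5]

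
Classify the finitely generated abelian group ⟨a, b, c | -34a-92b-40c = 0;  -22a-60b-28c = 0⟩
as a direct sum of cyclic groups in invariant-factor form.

Answer: M ≅ ℤ^1 ⊕ ℤ/2 ⊕ ℤ/4

Derivation:
rank_ℚ(R)=2; free=3−2=1
SNF(R) diag = [2, 4] → torsion [2, 4]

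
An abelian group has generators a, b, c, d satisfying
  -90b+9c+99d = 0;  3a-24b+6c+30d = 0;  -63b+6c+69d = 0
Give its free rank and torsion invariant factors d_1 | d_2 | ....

rank_ℚ(R)=3; free=4−3=1
SNF(R) diag = [3, 3, 9] → torsion [3, 3, 9]

Answer: M ≅ ℤ^1 ⊕ ℤ/3 ⊕ ℤ/3 ⊕ ℤ/9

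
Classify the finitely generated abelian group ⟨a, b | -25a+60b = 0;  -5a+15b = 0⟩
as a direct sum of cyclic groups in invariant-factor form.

Answer: M ≅ ℤ/5 ⊕ ℤ/15

Derivation:
rank_ℚ(R)=2; free=2−2=0
SNF(R) diag = [5, 15] → torsion [5, 15]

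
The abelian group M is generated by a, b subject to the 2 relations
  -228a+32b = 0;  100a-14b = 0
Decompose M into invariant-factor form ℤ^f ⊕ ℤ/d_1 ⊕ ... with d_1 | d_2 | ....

Answer: M ≅ ℤ/2 ⊕ ℤ/4

Derivation:
rank_ℚ(R)=2; free=2−2=0
SNF(R) diag = [2, 4] → torsion [2, 4]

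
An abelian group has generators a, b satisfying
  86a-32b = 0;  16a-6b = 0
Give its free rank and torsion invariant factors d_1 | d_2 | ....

rank_ℚ(R)=2; free=2−2=0
SNF(R) diag = [2, 2] → torsion [2, 2]

Answer: M ≅ ℤ/2 ⊕ ℤ/2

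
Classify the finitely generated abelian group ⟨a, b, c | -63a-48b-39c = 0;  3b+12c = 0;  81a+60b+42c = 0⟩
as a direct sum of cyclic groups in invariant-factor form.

Answer: M ≅ ℤ/3 ⊕ ℤ/9 ⊕ ℤ/9

Derivation:
rank_ℚ(R)=3; free=3−3=0
SNF(R) diag = [3, 9, 9] → torsion [3, 9, 9]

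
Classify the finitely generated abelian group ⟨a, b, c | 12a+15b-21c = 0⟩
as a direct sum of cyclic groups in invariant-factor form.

Answer: M ≅ ℤ^2 ⊕ ℤ/3

Derivation:
rank_ℚ(R)=1; free=3−1=2
SNF(R) diag = [3] → torsion [3]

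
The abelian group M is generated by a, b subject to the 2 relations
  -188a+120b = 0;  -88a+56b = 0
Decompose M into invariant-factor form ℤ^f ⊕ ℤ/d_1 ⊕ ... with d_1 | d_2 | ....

Answer: M ≅ ℤ/4 ⊕ ℤ/8

Derivation:
rank_ℚ(R)=2; free=2−2=0
SNF(R) diag = [4, 8] → torsion [4, 8]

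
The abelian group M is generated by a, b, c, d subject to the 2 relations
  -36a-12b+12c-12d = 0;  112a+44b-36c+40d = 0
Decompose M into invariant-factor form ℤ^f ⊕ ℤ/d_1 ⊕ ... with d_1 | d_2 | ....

rank_ℚ(R)=2; free=4−2=2
SNF(R) diag = [4, 12] → torsion [4, 12]

Answer: M ≅ ℤ^2 ⊕ ℤ/4 ⊕ ℤ/12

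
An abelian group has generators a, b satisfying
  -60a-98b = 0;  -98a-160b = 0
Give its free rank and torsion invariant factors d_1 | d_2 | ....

rank_ℚ(R)=2; free=2−2=0
SNF(R) diag = [2, 2] → torsion [2, 2]

Answer: M ≅ ℤ/2 ⊕ ℤ/2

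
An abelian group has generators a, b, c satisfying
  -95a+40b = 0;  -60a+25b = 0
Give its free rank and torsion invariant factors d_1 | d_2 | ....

rank_ℚ(R)=2; free=3−2=1
SNF(R) diag = [5, 5] → torsion [5, 5]

Answer: M ≅ ℤ^1 ⊕ ℤ/5 ⊕ ℤ/5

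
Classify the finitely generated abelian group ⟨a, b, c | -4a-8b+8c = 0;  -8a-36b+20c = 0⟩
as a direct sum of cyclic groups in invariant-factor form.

rank_ℚ(R)=2; free=3−2=1
SNF(R) diag = [4, 4] → torsion [4, 4]

Answer: M ≅ ℤ^1 ⊕ ℤ/4 ⊕ ℤ/4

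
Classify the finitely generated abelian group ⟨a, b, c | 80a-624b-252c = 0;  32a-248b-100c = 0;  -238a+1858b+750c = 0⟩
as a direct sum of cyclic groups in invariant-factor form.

rank_ℚ(R)=3; free=3−3=0
SNF(R) diag = [2, 4, 8] → torsion [2, 4, 8]

Answer: M ≅ ℤ/2 ⊕ ℤ/4 ⊕ ℤ/8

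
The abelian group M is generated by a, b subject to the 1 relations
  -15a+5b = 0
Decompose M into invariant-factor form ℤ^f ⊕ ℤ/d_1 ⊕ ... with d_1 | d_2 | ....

Answer: M ≅ ℤ^1 ⊕ ℤ/5

Derivation:
rank_ℚ(R)=1; free=2−1=1
SNF(R) diag = [5] → torsion [5]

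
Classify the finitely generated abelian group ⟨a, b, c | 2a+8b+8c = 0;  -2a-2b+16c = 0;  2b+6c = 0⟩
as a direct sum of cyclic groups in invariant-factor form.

Answer: M ≅ ℤ/2 ⊕ ℤ/2 ⊕ ℤ/6

Derivation:
rank_ℚ(R)=3; free=3−3=0
SNF(R) diag = [2, 2, 6] → torsion [2, 2, 6]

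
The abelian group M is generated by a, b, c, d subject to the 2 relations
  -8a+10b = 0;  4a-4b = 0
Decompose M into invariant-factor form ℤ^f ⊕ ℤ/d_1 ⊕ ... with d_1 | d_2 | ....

rank_ℚ(R)=2; free=4−2=2
SNF(R) diag = [2, 4] → torsion [2, 4]

Answer: M ≅ ℤ^2 ⊕ ℤ/2 ⊕ ℤ/4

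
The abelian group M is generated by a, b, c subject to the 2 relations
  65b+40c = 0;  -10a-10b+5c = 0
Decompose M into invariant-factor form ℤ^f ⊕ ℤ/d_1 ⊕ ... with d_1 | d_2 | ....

Answer: M ≅ ℤ^1 ⊕ ℤ/5 ⊕ ℤ/5

Derivation:
rank_ℚ(R)=2; free=3−2=1
SNF(R) diag = [5, 5] → torsion [5, 5]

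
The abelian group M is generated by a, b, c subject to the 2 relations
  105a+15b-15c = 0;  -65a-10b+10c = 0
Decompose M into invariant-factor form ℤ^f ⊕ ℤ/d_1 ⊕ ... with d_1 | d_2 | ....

Answer: M ≅ ℤ^1 ⊕ ℤ/5 ⊕ ℤ/15

Derivation:
rank_ℚ(R)=2; free=3−2=1
SNF(R) diag = [5, 15] → torsion [5, 15]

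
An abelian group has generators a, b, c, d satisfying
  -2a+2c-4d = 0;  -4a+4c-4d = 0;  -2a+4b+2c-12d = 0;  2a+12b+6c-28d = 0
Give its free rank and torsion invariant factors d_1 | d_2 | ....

Answer: M ≅ ℤ/2 ⊕ ℤ/4 ⊕ ℤ/4 ⊕ ℤ/8

Derivation:
rank_ℚ(R)=4; free=4−4=0
SNF(R) diag = [2, 4, 4, 8] → torsion [2, 4, 4, 8]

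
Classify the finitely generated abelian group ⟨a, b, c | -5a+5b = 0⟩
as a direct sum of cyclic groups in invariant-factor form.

Answer: M ≅ ℤ^2 ⊕ ℤ/5

Derivation:
rank_ℚ(R)=1; free=3−1=2
SNF(R) diag = [5] → torsion [5]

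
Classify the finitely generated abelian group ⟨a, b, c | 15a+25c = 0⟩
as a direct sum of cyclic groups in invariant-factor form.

Answer: M ≅ ℤ^2 ⊕ ℤ/5

Derivation:
rank_ℚ(R)=1; free=3−1=2
SNF(R) diag = [5] → torsion [5]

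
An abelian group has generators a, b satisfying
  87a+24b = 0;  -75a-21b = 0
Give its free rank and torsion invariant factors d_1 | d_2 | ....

Answer: M ≅ ℤ/3 ⊕ ℤ/9

Derivation:
rank_ℚ(R)=2; free=2−2=0
SNF(R) diag = [3, 9] → torsion [3, 9]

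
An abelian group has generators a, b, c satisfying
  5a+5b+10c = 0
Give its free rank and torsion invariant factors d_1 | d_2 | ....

Answer: M ≅ ℤ^2 ⊕ ℤ/5

Derivation:
rank_ℚ(R)=1; free=3−1=2
SNF(R) diag = [5] → torsion [5]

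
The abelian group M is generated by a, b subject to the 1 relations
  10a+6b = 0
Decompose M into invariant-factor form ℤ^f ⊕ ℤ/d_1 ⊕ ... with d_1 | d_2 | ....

Answer: M ≅ ℤ^1 ⊕ ℤ/2

Derivation:
rank_ℚ(R)=1; free=2−1=1
SNF(R) diag = [2] → torsion [2]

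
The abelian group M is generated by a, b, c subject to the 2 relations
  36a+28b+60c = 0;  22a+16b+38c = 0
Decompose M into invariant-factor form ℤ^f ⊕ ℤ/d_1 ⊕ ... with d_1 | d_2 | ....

rank_ℚ(R)=2; free=3−2=1
SNF(R) diag = [2, 4] → torsion [2, 4]

Answer: M ≅ ℤ^1 ⊕ ℤ/2 ⊕ ℤ/4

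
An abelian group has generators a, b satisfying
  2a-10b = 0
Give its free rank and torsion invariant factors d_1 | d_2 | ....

rank_ℚ(R)=1; free=2−1=1
SNF(R) diag = [2] → torsion [2]

Answer: M ≅ ℤ^1 ⊕ ℤ/2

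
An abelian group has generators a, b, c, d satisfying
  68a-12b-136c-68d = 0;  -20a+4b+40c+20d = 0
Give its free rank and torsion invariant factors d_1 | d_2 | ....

rank_ℚ(R)=2; free=4−2=2
SNF(R) diag = [4, 8] → torsion [4, 8]

Answer: M ≅ ℤ^2 ⊕ ℤ/4 ⊕ ℤ/8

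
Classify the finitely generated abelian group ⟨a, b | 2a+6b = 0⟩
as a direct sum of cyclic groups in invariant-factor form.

Answer: M ≅ ℤ^1 ⊕ ℤ/2

Derivation:
rank_ℚ(R)=1; free=2−1=1
SNF(R) diag = [2] → torsion [2]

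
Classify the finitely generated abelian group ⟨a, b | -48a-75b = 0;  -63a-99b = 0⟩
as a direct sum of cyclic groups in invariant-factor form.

Answer: M ≅ ℤ/3 ⊕ ℤ/9

Derivation:
rank_ℚ(R)=2; free=2−2=0
SNF(R) diag = [3, 9] → torsion [3, 9]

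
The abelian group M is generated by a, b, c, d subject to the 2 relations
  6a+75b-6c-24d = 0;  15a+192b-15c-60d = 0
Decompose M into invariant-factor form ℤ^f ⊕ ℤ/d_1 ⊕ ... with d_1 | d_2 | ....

Answer: M ≅ ℤ^2 ⊕ ℤ/3 ⊕ ℤ/9

Derivation:
rank_ℚ(R)=2; free=4−2=2
SNF(R) diag = [3, 9] → torsion [3, 9]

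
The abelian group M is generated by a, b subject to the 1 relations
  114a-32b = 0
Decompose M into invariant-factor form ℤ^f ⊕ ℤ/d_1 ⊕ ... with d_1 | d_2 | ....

Answer: M ≅ ℤ^1 ⊕ ℤ/2

Derivation:
rank_ℚ(R)=1; free=2−1=1
SNF(R) diag = [2] → torsion [2]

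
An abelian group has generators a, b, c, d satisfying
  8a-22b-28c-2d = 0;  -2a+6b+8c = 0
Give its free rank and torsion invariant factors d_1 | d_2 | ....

Answer: M ≅ ℤ^2 ⊕ ℤ/2 ⊕ ℤ/2

Derivation:
rank_ℚ(R)=2; free=4−2=2
SNF(R) diag = [2, 2] → torsion [2, 2]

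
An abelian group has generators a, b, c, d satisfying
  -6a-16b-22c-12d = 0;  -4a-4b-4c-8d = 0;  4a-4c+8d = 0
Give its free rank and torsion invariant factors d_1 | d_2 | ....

rank_ℚ(R)=3; free=4−3=1
SNF(R) diag = [2, 4, 8] → torsion [2, 4, 8]

Answer: M ≅ ℤ^1 ⊕ ℤ/2 ⊕ ℤ/4 ⊕ ℤ/8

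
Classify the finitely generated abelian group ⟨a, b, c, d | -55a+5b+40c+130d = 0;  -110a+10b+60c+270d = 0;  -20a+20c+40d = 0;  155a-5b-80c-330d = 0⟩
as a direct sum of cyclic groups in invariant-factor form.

rank_ℚ(R)=4; free=4−4=0
SNF(R) diag = [5, 10, 20, 60] → torsion [5, 10, 20, 60]

Answer: M ≅ ℤ/5 ⊕ ℤ/10 ⊕ ℤ/20 ⊕ ℤ/60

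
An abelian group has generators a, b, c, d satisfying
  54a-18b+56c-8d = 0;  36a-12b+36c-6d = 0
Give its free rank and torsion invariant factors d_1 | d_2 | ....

rank_ℚ(R)=2; free=4−2=2
SNF(R) diag = [2, 6] → torsion [2, 6]

Answer: M ≅ ℤ^2 ⊕ ℤ/2 ⊕ ℤ/6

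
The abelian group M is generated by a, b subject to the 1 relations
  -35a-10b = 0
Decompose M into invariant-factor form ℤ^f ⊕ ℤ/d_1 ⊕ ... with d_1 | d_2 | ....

Answer: M ≅ ℤ^1 ⊕ ℤ/5

Derivation:
rank_ℚ(R)=1; free=2−1=1
SNF(R) diag = [5] → torsion [5]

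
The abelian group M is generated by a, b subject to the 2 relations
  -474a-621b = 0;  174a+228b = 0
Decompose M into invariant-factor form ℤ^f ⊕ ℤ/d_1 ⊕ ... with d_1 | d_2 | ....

rank_ℚ(R)=2; free=2−2=0
SNF(R) diag = [3, 6] → torsion [3, 6]

Answer: M ≅ ℤ/3 ⊕ ℤ/6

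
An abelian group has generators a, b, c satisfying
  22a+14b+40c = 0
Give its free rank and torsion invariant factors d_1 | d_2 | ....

rank_ℚ(R)=1; free=3−1=2
SNF(R) diag = [2] → torsion [2]

Answer: M ≅ ℤ^2 ⊕ ℤ/2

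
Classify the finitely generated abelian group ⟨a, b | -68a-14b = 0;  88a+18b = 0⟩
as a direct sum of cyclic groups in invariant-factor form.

rank_ℚ(R)=2; free=2−2=0
SNF(R) diag = [2, 4] → torsion [2, 4]

Answer: M ≅ ℤ/2 ⊕ ℤ/4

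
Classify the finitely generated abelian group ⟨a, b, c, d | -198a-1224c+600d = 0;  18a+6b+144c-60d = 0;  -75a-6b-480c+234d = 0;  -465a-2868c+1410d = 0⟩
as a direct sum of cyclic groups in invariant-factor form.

Answer: M ≅ ℤ/3 ⊕ ℤ/6 ⊕ ℤ/12 ⊕ ℤ/36

Derivation:
rank_ℚ(R)=4; free=4−4=0
SNF(R) diag = [3, 6, 12, 36] → torsion [3, 6, 12, 36]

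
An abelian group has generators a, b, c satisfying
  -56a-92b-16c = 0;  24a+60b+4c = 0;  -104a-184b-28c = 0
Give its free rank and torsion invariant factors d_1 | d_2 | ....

rank_ℚ(R)=3; free=3−3=0
SNF(R) diag = [4, 4, 8] → torsion [4, 4, 8]

Answer: M ≅ ℤ/4 ⊕ ℤ/4 ⊕ ℤ/8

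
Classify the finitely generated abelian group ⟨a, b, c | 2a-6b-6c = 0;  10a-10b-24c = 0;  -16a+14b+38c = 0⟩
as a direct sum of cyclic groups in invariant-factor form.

Answer: M ≅ ℤ/2 ⊕ ℤ/2 ⊕ ℤ/2

Derivation:
rank_ℚ(R)=3; free=3−3=0
SNF(R) diag = [2, 2, 2] → torsion [2, 2, 2]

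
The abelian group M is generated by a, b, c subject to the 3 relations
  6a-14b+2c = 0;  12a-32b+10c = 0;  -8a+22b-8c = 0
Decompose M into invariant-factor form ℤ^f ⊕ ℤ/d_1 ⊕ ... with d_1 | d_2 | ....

rank_ℚ(R)=3; free=3−3=0
SNF(R) diag = [2, 2, 2] → torsion [2, 2, 2]

Answer: M ≅ ℤ/2 ⊕ ℤ/2 ⊕ ℤ/2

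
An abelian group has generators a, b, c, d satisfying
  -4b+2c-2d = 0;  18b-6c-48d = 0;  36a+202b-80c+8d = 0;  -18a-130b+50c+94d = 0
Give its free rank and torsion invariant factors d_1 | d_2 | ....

rank_ℚ(R)=4; free=4−4=0
SNF(R) diag = [2, 6, 18, 54] → torsion [2, 6, 18, 54]

Answer: M ≅ ℤ/2 ⊕ ℤ/6 ⊕ ℤ/18 ⊕ ℤ/54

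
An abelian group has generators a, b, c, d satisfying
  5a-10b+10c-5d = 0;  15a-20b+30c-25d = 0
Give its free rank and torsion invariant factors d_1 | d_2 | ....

rank_ℚ(R)=2; free=4−2=2
SNF(R) diag = [5, 10] → torsion [5, 10]

Answer: M ≅ ℤ^2 ⊕ ℤ/5 ⊕ ℤ/10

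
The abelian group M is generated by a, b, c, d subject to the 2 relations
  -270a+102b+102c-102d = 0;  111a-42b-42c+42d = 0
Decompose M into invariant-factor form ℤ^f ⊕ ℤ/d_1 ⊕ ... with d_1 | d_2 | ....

rank_ℚ(R)=2; free=4−2=2
SNF(R) diag = [3, 6] → torsion [3, 6]

Answer: M ≅ ℤ^2 ⊕ ℤ/3 ⊕ ℤ/6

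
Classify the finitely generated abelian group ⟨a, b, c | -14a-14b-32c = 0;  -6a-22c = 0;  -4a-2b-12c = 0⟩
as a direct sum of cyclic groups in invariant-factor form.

rank_ℚ(R)=3; free=3−3=0
SNF(R) diag = [2, 2, 2] → torsion [2, 2, 2]

Answer: M ≅ ℤ/2 ⊕ ℤ/2 ⊕ ℤ/2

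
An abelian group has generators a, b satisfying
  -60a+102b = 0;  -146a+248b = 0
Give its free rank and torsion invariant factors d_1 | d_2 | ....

rank_ℚ(R)=2; free=2−2=0
SNF(R) diag = [2, 6] → torsion [2, 6]

Answer: M ≅ ℤ/2 ⊕ ℤ/6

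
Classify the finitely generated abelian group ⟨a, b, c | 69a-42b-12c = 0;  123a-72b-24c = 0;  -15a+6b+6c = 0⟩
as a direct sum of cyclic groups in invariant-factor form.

rank_ℚ(R)=3; free=3−3=0
SNF(R) diag = [3, 6, 6] → torsion [3, 6, 6]

Answer: M ≅ ℤ/3 ⊕ ℤ/6 ⊕ ℤ/6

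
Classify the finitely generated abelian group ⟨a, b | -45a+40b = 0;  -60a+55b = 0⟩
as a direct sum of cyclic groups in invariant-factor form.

Answer: M ≅ ℤ/5 ⊕ ℤ/15

Derivation:
rank_ℚ(R)=2; free=2−2=0
SNF(R) diag = [5, 15] → torsion [5, 15]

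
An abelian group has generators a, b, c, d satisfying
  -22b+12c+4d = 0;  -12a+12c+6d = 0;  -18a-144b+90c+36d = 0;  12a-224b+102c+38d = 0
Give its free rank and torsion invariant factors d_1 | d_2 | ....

Answer: M ≅ ℤ/2 ⊕ ℤ/6 ⊕ ℤ/18 ⊕ ℤ/18

Derivation:
rank_ℚ(R)=4; free=4−4=0
SNF(R) diag = [2, 6, 18, 18] → torsion [2, 6, 18, 18]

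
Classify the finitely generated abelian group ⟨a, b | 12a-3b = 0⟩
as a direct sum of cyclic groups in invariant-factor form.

rank_ℚ(R)=1; free=2−1=1
SNF(R) diag = [3] → torsion [3]

Answer: M ≅ ℤ^1 ⊕ ℤ/3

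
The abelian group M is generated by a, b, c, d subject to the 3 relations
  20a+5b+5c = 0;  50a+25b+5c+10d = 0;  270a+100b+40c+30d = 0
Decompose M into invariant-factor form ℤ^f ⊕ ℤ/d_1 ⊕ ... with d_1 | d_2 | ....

rank_ℚ(R)=3; free=4−3=1
SNF(R) diag = [5, 10, 20] → torsion [5, 10, 20]

Answer: M ≅ ℤ^1 ⊕ ℤ/5 ⊕ ℤ/10 ⊕ ℤ/20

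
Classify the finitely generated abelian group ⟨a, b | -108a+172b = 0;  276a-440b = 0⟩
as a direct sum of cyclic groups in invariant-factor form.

rank_ℚ(R)=2; free=2−2=0
SNF(R) diag = [4, 12] → torsion [4, 12]

Answer: M ≅ ℤ/4 ⊕ ℤ/12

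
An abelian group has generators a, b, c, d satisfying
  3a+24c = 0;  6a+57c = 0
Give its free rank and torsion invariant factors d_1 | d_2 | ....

Answer: M ≅ ℤ^2 ⊕ ℤ/3 ⊕ ℤ/9

Derivation:
rank_ℚ(R)=2; free=4−2=2
SNF(R) diag = [3, 9] → torsion [3, 9]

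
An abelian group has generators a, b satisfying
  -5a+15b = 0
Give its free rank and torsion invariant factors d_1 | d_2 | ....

rank_ℚ(R)=1; free=2−1=1
SNF(R) diag = [5] → torsion [5]

Answer: M ≅ ℤ^1 ⊕ ℤ/5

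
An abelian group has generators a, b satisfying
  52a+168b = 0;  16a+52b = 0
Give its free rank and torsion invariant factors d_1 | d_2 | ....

Answer: M ≅ ℤ/4 ⊕ ℤ/4

Derivation:
rank_ℚ(R)=2; free=2−2=0
SNF(R) diag = [4, 4] → torsion [4, 4]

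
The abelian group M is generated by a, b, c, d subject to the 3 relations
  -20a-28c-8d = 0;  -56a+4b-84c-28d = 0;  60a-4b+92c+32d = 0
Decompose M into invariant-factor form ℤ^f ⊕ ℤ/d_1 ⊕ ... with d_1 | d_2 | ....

Answer: M ≅ ℤ^1 ⊕ ℤ/4 ⊕ ℤ/4 ⊕ ℤ/12

Derivation:
rank_ℚ(R)=3; free=4−3=1
SNF(R) diag = [4, 4, 12] → torsion [4, 4, 12]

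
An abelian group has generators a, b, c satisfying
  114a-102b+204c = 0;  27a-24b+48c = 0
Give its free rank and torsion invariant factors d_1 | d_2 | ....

Answer: M ≅ ℤ^1 ⊕ ℤ/3 ⊕ ℤ/6

Derivation:
rank_ℚ(R)=2; free=3−2=1
SNF(R) diag = [3, 6] → torsion [3, 6]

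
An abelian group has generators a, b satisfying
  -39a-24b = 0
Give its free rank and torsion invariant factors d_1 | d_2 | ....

rank_ℚ(R)=1; free=2−1=1
SNF(R) diag = [3] → torsion [3]

Answer: M ≅ ℤ^1 ⊕ ℤ/3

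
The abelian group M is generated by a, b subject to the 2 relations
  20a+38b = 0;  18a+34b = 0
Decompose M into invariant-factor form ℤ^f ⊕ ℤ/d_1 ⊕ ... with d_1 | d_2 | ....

rank_ℚ(R)=2; free=2−2=0
SNF(R) diag = [2, 2] → torsion [2, 2]

Answer: M ≅ ℤ/2 ⊕ ℤ/2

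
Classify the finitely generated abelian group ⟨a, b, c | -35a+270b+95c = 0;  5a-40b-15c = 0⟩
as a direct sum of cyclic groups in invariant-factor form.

rank_ℚ(R)=2; free=3−2=1
SNF(R) diag = [5, 10] → torsion [5, 10]

Answer: M ≅ ℤ^1 ⊕ ℤ/5 ⊕ ℤ/10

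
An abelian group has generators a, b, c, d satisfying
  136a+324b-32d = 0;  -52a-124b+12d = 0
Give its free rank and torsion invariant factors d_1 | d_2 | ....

Answer: M ≅ ℤ^2 ⊕ ℤ/4 ⊕ ℤ/4

Derivation:
rank_ℚ(R)=2; free=4−2=2
SNF(R) diag = [4, 4] → torsion [4, 4]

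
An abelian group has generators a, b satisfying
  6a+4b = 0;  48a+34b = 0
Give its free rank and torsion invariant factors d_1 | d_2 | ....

Answer: M ≅ ℤ/2 ⊕ ℤ/6

Derivation:
rank_ℚ(R)=2; free=2−2=0
SNF(R) diag = [2, 6] → torsion [2, 6]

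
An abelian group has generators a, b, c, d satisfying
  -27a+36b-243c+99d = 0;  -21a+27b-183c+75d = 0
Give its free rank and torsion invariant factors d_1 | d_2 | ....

Answer: M ≅ ℤ^2 ⊕ ℤ/3 ⊕ ℤ/9

Derivation:
rank_ℚ(R)=2; free=4−2=2
SNF(R) diag = [3, 9] → torsion [3, 9]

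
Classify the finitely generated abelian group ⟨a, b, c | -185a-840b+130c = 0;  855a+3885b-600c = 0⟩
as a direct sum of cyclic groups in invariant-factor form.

rank_ℚ(R)=2; free=3−2=1
SNF(R) diag = [5, 15] → torsion [5, 15]

Answer: M ≅ ℤ^1 ⊕ ℤ/5 ⊕ ℤ/15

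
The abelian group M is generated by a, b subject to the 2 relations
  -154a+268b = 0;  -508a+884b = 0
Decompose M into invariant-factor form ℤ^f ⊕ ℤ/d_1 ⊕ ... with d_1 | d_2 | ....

Answer: M ≅ ℤ/2 ⊕ ℤ/4

Derivation:
rank_ℚ(R)=2; free=2−2=0
SNF(R) diag = [2, 4] → torsion [2, 4]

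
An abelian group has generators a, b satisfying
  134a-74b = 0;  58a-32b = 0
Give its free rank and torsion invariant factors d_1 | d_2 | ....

Answer: M ≅ ℤ/2 ⊕ ℤ/2

Derivation:
rank_ℚ(R)=2; free=2−2=0
SNF(R) diag = [2, 2] → torsion [2, 2]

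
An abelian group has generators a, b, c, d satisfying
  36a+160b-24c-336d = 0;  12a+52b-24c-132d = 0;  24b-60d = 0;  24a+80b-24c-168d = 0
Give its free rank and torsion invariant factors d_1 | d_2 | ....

Answer: M ≅ ℤ/4 ⊕ ℤ/12 ⊕ ℤ/12 ⊕ ℤ/24

Derivation:
rank_ℚ(R)=4; free=4−4=0
SNF(R) diag = [4, 12, 12, 24] → torsion [4, 12, 12, 24]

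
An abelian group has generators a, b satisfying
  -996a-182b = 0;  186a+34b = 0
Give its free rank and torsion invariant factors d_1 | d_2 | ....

rank_ℚ(R)=2; free=2−2=0
SNF(R) diag = [2, 6] → torsion [2, 6]

Answer: M ≅ ℤ/2 ⊕ ℤ/6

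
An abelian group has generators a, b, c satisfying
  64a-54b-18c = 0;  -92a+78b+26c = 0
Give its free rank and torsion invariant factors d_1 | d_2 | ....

Answer: M ≅ ℤ^1 ⊕ ℤ/2 ⊕ ℤ/4

Derivation:
rank_ℚ(R)=2; free=3−2=1
SNF(R) diag = [2, 4] → torsion [2, 4]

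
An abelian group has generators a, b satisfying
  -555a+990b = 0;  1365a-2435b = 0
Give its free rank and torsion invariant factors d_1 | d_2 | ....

Answer: M ≅ ℤ/5 ⊕ ℤ/15

Derivation:
rank_ℚ(R)=2; free=2−2=0
SNF(R) diag = [5, 15] → torsion [5, 15]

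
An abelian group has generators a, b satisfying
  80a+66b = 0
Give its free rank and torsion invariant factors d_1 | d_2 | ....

rank_ℚ(R)=1; free=2−1=1
SNF(R) diag = [2] → torsion [2]

Answer: M ≅ ℤ^1 ⊕ ℤ/2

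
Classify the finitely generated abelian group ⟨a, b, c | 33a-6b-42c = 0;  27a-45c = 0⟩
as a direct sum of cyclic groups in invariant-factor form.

Answer: M ≅ ℤ^1 ⊕ ℤ/3 ⊕ ℤ/9

Derivation:
rank_ℚ(R)=2; free=3−2=1
SNF(R) diag = [3, 9] → torsion [3, 9]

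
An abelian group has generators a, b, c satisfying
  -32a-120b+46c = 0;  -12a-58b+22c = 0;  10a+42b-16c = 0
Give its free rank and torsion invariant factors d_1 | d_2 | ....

Answer: M ≅ ℤ/2 ⊕ ℤ/2 ⊕ ℤ/2

Derivation:
rank_ℚ(R)=3; free=3−3=0
SNF(R) diag = [2, 2, 2] → torsion [2, 2, 2]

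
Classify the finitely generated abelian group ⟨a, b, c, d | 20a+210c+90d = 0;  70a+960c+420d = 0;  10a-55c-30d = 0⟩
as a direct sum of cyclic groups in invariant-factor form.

Answer: M ≅ ℤ^1 ⊕ ℤ/5 ⊕ ℤ/10 ⊕ ℤ/30

Derivation:
rank_ℚ(R)=3; free=4−3=1
SNF(R) diag = [5, 10, 30] → torsion [5, 10, 30]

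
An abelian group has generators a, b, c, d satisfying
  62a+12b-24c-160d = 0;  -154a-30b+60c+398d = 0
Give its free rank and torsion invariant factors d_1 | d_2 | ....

Answer: M ≅ ℤ^2 ⊕ ℤ/2 ⊕ ℤ/6

Derivation:
rank_ℚ(R)=2; free=4−2=2
SNF(R) diag = [2, 6] → torsion [2, 6]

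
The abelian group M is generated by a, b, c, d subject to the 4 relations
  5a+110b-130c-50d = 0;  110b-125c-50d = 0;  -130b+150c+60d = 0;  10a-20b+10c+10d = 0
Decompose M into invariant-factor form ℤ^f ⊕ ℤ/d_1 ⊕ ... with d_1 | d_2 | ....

rank_ℚ(R)=4; free=4−4=0
SNF(R) diag = [5, 5, 10, 10] → torsion [5, 5, 10, 10]

Answer: M ≅ ℤ/5 ⊕ ℤ/5 ⊕ ℤ/10 ⊕ ℤ/10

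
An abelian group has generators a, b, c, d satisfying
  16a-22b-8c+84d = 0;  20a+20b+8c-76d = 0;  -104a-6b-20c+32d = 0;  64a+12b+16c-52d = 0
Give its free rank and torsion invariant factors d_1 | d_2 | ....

Answer: M ≅ ℤ/2 ⊕ ℤ/4 ⊕ ℤ/12 ⊕ ℤ/36

Derivation:
rank_ℚ(R)=4; free=4−4=0
SNF(R) diag = [2, 4, 12, 36] → torsion [2, 4, 12, 36]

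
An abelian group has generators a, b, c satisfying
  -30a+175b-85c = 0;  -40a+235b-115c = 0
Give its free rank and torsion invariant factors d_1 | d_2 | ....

rank_ℚ(R)=2; free=3−2=1
SNF(R) diag = [5, 10] → torsion [5, 10]

Answer: M ≅ ℤ^1 ⊕ ℤ/5 ⊕ ℤ/10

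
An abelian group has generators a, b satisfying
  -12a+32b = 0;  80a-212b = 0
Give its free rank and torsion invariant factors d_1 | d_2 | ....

rank_ℚ(R)=2; free=2−2=0
SNF(R) diag = [4, 4] → torsion [4, 4]

Answer: M ≅ ℤ/4 ⊕ ℤ/4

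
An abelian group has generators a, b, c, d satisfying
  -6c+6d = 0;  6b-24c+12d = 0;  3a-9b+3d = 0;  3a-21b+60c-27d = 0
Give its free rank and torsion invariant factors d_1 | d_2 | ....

rank_ℚ(R)=4; free=4−4=0
SNF(R) diag = [3, 6, 6, 6] → torsion [3, 6, 6, 6]

Answer: M ≅ ℤ/3 ⊕ ℤ/6 ⊕ ℤ/6 ⊕ ℤ/6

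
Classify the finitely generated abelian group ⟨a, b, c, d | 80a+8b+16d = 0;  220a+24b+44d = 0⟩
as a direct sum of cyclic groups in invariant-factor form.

rank_ℚ(R)=2; free=4−2=2
SNF(R) diag = [4, 8] → torsion [4, 8]

Answer: M ≅ ℤ^2 ⊕ ℤ/4 ⊕ ℤ/8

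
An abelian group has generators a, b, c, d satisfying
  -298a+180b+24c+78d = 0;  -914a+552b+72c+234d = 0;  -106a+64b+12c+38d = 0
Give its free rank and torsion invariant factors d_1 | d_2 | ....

rank_ℚ(R)=3; free=4−3=1
SNF(R) diag = [2, 4, 12] → torsion [2, 4, 12]

Answer: M ≅ ℤ^1 ⊕ ℤ/2 ⊕ ℤ/4 ⊕ ℤ/12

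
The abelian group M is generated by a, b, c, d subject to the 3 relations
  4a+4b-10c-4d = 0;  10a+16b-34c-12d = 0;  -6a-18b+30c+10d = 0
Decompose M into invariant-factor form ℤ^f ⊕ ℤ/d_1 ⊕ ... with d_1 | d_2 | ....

Answer: M ≅ ℤ^1 ⊕ ℤ/2 ⊕ ℤ/2 ⊕ ℤ/6

Derivation:
rank_ℚ(R)=3; free=4−3=1
SNF(R) diag = [2, 2, 6] → torsion [2, 2, 6]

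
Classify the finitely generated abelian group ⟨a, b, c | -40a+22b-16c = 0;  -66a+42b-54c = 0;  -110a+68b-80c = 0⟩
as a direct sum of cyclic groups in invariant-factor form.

rank_ℚ(R)=3; free=3−3=0
SNF(R) diag = [2, 6, 6] → torsion [2, 6, 6]

Answer: M ≅ ℤ/2 ⊕ ℤ/6 ⊕ ℤ/6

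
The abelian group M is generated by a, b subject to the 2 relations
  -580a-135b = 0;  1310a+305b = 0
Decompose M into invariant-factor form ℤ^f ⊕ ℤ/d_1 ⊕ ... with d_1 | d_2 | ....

rank_ℚ(R)=2; free=2−2=0
SNF(R) diag = [5, 10] → torsion [5, 10]

Answer: M ≅ ℤ/5 ⊕ ℤ/10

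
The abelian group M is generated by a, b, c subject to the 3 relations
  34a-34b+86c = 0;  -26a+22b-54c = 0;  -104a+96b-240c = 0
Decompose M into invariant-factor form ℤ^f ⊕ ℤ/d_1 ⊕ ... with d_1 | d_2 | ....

rank_ℚ(R)=3; free=3−3=0
SNF(R) diag = [2, 4, 8] → torsion [2, 4, 8]

Answer: M ≅ ℤ/2 ⊕ ℤ/4 ⊕ ℤ/8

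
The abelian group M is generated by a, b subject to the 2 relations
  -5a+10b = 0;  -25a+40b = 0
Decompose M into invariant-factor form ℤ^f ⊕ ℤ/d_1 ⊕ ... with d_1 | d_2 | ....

rank_ℚ(R)=2; free=2−2=0
SNF(R) diag = [5, 10] → torsion [5, 10]

Answer: M ≅ ℤ/5 ⊕ ℤ/10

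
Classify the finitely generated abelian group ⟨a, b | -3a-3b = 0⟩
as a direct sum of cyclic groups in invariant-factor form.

Answer: M ≅ ℤ^1 ⊕ ℤ/3

Derivation:
rank_ℚ(R)=1; free=2−1=1
SNF(R) diag = [3] → torsion [3]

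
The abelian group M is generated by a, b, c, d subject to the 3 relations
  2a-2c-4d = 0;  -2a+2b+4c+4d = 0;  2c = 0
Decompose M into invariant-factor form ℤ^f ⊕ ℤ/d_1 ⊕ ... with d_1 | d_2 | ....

Answer: M ≅ ℤ^1 ⊕ ℤ/2 ⊕ ℤ/2 ⊕ ℤ/2

Derivation:
rank_ℚ(R)=3; free=4−3=1
SNF(R) diag = [2, 2, 2] → torsion [2, 2, 2]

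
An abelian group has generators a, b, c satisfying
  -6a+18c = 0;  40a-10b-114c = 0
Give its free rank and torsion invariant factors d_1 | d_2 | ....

Answer: M ≅ ℤ^1 ⊕ ℤ/2 ⊕ ℤ/6

Derivation:
rank_ℚ(R)=2; free=3−2=1
SNF(R) diag = [2, 6] → torsion [2, 6]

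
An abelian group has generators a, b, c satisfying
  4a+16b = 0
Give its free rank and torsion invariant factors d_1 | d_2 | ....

rank_ℚ(R)=1; free=3−1=2
SNF(R) diag = [4] → torsion [4]

Answer: M ≅ ℤ^2 ⊕ ℤ/4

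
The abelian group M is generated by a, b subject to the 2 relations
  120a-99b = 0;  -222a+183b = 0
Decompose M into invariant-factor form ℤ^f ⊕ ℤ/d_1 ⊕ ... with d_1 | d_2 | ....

Answer: M ≅ ℤ/3 ⊕ ℤ/6

Derivation:
rank_ℚ(R)=2; free=2−2=0
SNF(R) diag = [3, 6] → torsion [3, 6]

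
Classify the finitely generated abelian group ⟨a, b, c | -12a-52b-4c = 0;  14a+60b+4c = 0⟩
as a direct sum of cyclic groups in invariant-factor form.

Answer: M ≅ ℤ^1 ⊕ ℤ/2 ⊕ ℤ/4

Derivation:
rank_ℚ(R)=2; free=3−2=1
SNF(R) diag = [2, 4] → torsion [2, 4]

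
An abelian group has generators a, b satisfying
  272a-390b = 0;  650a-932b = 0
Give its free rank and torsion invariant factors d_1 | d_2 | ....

Answer: M ≅ ℤ/2 ⊕ ℤ/2

Derivation:
rank_ℚ(R)=2; free=2−2=0
SNF(R) diag = [2, 2] → torsion [2, 2]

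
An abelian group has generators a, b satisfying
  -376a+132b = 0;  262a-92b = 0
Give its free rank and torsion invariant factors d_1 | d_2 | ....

rank_ℚ(R)=2; free=2−2=0
SNF(R) diag = [2, 4] → torsion [2, 4]

Answer: M ≅ ℤ/2 ⊕ ℤ/4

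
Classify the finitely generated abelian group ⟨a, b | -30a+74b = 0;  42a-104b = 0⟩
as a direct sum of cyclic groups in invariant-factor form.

rank_ℚ(R)=2; free=2−2=0
SNF(R) diag = [2, 6] → torsion [2, 6]

Answer: M ≅ ℤ/2 ⊕ ℤ/6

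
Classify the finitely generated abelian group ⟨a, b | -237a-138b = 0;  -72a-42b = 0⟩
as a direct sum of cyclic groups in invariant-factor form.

Answer: M ≅ ℤ/3 ⊕ ℤ/6

Derivation:
rank_ℚ(R)=2; free=2−2=0
SNF(R) diag = [3, 6] → torsion [3, 6]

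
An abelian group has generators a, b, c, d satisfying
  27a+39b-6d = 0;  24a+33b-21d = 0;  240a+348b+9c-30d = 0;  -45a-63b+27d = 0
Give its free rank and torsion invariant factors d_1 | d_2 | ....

rank_ℚ(R)=4; free=4−4=0
SNF(R) diag = [3, 3, 9, 9] → torsion [3, 3, 9, 9]

Answer: M ≅ ℤ/3 ⊕ ℤ/3 ⊕ ℤ/9 ⊕ ℤ/9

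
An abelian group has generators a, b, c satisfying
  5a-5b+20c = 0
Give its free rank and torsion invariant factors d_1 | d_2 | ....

Answer: M ≅ ℤ^2 ⊕ ℤ/5

Derivation:
rank_ℚ(R)=1; free=3−1=2
SNF(R) diag = [5] → torsion [5]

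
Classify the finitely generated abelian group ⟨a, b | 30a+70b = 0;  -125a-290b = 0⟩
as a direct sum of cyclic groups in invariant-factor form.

Answer: M ≅ ℤ/5 ⊕ ℤ/10

Derivation:
rank_ℚ(R)=2; free=2−2=0
SNF(R) diag = [5, 10] → torsion [5, 10]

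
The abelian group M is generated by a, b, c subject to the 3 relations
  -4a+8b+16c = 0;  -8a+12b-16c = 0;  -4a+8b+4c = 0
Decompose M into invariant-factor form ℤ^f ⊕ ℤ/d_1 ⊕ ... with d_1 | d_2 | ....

Answer: M ≅ ℤ/4 ⊕ ℤ/4 ⊕ ℤ/12

Derivation:
rank_ℚ(R)=3; free=3−3=0
SNF(R) diag = [4, 4, 12] → torsion [4, 4, 12]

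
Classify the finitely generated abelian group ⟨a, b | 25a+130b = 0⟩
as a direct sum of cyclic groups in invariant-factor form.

rank_ℚ(R)=1; free=2−1=1
SNF(R) diag = [5] → torsion [5]

Answer: M ≅ ℤ^1 ⊕ ℤ/5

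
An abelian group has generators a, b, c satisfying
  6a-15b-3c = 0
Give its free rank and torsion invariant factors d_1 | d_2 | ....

Answer: M ≅ ℤ^2 ⊕ ℤ/3

Derivation:
rank_ℚ(R)=1; free=3−1=2
SNF(R) diag = [3] → torsion [3]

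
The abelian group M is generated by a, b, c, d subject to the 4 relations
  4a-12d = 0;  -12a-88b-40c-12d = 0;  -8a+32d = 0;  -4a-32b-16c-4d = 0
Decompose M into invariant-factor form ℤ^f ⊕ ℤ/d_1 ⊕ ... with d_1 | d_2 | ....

Answer: M ≅ ℤ/4 ⊕ ℤ/8 ⊕ ℤ/8 ⊕ ℤ/16

Derivation:
rank_ℚ(R)=4; free=4−4=0
SNF(R) diag = [4, 8, 8, 16] → torsion [4, 8, 8, 16]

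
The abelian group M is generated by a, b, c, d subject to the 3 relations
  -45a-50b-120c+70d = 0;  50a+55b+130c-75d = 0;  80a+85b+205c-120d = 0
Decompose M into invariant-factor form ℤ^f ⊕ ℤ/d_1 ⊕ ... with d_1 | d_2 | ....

Answer: M ≅ ℤ^1 ⊕ ℤ/5 ⊕ ℤ/5 ⊕ ℤ/15

Derivation:
rank_ℚ(R)=3; free=4−3=1
SNF(R) diag = [5, 5, 15] → torsion [5, 5, 15]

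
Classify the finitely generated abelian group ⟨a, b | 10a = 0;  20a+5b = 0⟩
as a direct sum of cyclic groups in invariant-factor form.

Answer: M ≅ ℤ/5 ⊕ ℤ/10

Derivation:
rank_ℚ(R)=2; free=2−2=0
SNF(R) diag = [5, 10] → torsion [5, 10]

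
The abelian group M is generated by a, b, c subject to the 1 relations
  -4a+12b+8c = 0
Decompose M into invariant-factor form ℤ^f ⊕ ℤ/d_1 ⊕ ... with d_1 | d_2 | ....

rank_ℚ(R)=1; free=3−1=2
SNF(R) diag = [4] → torsion [4]

Answer: M ≅ ℤ^2 ⊕ ℤ/4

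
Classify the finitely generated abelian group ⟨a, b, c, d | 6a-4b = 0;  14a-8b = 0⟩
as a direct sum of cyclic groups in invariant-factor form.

rank_ℚ(R)=2; free=4−2=2
SNF(R) diag = [2, 4] → torsion [2, 4]

Answer: M ≅ ℤ^2 ⊕ ℤ/2 ⊕ ℤ/4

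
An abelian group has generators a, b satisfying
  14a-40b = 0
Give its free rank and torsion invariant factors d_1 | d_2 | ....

rank_ℚ(R)=1; free=2−1=1
SNF(R) diag = [2] → torsion [2]

Answer: M ≅ ℤ^1 ⊕ ℤ/2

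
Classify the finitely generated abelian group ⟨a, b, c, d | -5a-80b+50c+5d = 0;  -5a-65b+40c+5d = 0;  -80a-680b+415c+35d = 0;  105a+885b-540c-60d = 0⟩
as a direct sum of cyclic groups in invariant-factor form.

Answer: M ≅ ℤ/5 ⊕ ℤ/5 ⊕ ℤ/15 ⊕ ℤ/45

Derivation:
rank_ℚ(R)=4; free=4−4=0
SNF(R) diag = [5, 5, 15, 45] → torsion [5, 5, 15, 45]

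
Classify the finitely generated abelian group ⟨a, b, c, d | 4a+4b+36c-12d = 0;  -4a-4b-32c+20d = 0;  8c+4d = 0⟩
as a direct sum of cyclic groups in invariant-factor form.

rank_ℚ(R)=3; free=4−3=1
SNF(R) diag = [4, 4, 12] → torsion [4, 4, 12]

Answer: M ≅ ℤ^1 ⊕ ℤ/4 ⊕ ℤ/4 ⊕ ℤ/12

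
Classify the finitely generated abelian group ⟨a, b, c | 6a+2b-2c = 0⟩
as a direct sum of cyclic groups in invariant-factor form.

rank_ℚ(R)=1; free=3−1=2
SNF(R) diag = [2] → torsion [2]

Answer: M ≅ ℤ^2 ⊕ ℤ/2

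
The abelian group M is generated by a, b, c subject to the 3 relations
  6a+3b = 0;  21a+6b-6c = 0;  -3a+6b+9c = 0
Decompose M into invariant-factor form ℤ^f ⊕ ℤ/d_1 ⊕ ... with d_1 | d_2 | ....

Answer: M ≅ ℤ/3 ⊕ ℤ/3 ⊕ ℤ/3

Derivation:
rank_ℚ(R)=3; free=3−3=0
SNF(R) diag = [3, 3, 3] → torsion [3, 3, 3]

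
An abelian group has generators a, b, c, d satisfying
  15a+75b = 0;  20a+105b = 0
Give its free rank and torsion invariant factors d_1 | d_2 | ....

rank_ℚ(R)=2; free=4−2=2
SNF(R) diag = [5, 15] → torsion [5, 15]

Answer: M ≅ ℤ^2 ⊕ ℤ/5 ⊕ ℤ/15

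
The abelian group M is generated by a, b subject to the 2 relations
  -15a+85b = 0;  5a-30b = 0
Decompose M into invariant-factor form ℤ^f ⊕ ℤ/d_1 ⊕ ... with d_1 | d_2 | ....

rank_ℚ(R)=2; free=2−2=0
SNF(R) diag = [5, 5] → torsion [5, 5]

Answer: M ≅ ℤ/5 ⊕ ℤ/5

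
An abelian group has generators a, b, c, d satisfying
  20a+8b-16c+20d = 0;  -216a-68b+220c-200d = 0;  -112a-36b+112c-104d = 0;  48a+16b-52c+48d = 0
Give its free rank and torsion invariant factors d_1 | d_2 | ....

Answer: M ≅ ℤ/4 ⊕ ℤ/4 ⊕ ℤ/4 ⊕ ℤ/8

Derivation:
rank_ℚ(R)=4; free=4−4=0
SNF(R) diag = [4, 4, 4, 8] → torsion [4, 4, 4, 8]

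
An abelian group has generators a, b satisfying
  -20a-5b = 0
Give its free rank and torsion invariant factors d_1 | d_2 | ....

Answer: M ≅ ℤ^1 ⊕ ℤ/5

Derivation:
rank_ℚ(R)=1; free=2−1=1
SNF(R) diag = [5] → torsion [5]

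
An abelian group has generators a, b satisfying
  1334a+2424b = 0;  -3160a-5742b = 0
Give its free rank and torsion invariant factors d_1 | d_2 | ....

rank_ℚ(R)=2; free=2−2=0
SNF(R) diag = [2, 6] → torsion [2, 6]

Answer: M ≅ ℤ/2 ⊕ ℤ/6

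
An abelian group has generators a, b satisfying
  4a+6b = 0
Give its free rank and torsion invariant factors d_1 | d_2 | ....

Answer: M ≅ ℤ^1 ⊕ ℤ/2

Derivation:
rank_ℚ(R)=1; free=2−1=1
SNF(R) diag = [2] → torsion [2]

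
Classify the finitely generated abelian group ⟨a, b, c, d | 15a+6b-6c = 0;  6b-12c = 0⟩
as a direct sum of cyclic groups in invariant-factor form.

rank_ℚ(R)=2; free=4−2=2
SNF(R) diag = [3, 6] → torsion [3, 6]

Answer: M ≅ ℤ^2 ⊕ ℤ/3 ⊕ ℤ/6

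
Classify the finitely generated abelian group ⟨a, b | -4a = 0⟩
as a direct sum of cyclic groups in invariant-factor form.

rank_ℚ(R)=1; free=2−1=1
SNF(R) diag = [4] → torsion [4]

Answer: M ≅ ℤ^1 ⊕ ℤ/4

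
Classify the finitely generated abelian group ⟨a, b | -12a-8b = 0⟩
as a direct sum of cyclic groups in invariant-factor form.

rank_ℚ(R)=1; free=2−1=1
SNF(R) diag = [4] → torsion [4]

Answer: M ≅ ℤ^1 ⊕ ℤ/4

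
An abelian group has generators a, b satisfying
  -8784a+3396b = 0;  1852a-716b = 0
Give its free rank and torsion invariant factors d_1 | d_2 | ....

Answer: M ≅ ℤ/4 ⊕ ℤ/12

Derivation:
rank_ℚ(R)=2; free=2−2=0
SNF(R) diag = [4, 12] → torsion [4, 12]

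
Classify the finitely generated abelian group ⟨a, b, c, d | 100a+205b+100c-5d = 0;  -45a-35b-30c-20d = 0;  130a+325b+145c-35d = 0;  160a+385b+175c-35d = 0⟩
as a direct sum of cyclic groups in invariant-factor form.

Answer: M ≅ ℤ/5 ⊕ ℤ/5 ⊕ ℤ/15 ⊕ ℤ/30

Derivation:
rank_ℚ(R)=4; free=4−4=0
SNF(R) diag = [5, 5, 15, 30] → torsion [5, 5, 15, 30]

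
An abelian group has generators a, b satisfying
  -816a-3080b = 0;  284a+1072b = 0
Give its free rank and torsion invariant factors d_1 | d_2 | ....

Answer: M ≅ ℤ/4 ⊕ ℤ/8

Derivation:
rank_ℚ(R)=2; free=2−2=0
SNF(R) diag = [4, 8] → torsion [4, 8]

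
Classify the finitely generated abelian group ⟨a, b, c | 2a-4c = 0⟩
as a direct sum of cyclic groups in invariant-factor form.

rank_ℚ(R)=1; free=3−1=2
SNF(R) diag = [2] → torsion [2]

Answer: M ≅ ℤ^2 ⊕ ℤ/2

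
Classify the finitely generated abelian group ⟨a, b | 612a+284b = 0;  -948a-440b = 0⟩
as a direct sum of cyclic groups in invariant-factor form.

Answer: M ≅ ℤ/4 ⊕ ℤ/12

Derivation:
rank_ℚ(R)=2; free=2−2=0
SNF(R) diag = [4, 12] → torsion [4, 12]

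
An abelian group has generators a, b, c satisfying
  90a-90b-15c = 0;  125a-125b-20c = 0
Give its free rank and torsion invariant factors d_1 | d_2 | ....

rank_ℚ(R)=2; free=3−2=1
SNF(R) diag = [5, 15] → torsion [5, 15]

Answer: M ≅ ℤ^1 ⊕ ℤ/5 ⊕ ℤ/15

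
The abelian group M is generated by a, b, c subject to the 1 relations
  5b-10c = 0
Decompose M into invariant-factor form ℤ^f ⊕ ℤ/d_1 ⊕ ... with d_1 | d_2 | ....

rank_ℚ(R)=1; free=3−1=2
SNF(R) diag = [5] → torsion [5]

Answer: M ≅ ℤ^2 ⊕ ℤ/5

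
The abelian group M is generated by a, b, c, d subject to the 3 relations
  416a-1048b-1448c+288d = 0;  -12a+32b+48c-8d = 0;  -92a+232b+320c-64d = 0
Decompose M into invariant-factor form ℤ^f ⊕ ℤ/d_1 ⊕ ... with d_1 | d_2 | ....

Answer: M ≅ ℤ^1 ⊕ ℤ/4 ⊕ ℤ/8 ⊕ ℤ/8

Derivation:
rank_ℚ(R)=3; free=4−3=1
SNF(R) diag = [4, 8, 8] → torsion [4, 8, 8]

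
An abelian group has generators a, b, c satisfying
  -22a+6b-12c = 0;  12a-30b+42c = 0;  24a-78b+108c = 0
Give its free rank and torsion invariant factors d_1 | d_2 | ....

Answer: M ≅ ℤ/2 ⊕ ℤ/6 ⊕ ℤ/6

Derivation:
rank_ℚ(R)=3; free=3−3=0
SNF(R) diag = [2, 6, 6] → torsion [2, 6, 6]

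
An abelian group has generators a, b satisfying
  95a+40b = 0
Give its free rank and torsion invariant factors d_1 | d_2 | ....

rank_ℚ(R)=1; free=2−1=1
SNF(R) diag = [5] → torsion [5]

Answer: M ≅ ℤ^1 ⊕ ℤ/5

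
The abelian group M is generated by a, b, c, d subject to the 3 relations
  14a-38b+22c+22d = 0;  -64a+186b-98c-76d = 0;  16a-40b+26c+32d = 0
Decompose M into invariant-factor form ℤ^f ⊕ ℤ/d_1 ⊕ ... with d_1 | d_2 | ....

rank_ℚ(R)=3; free=4−3=1
SNF(R) diag = [2, 2, 6] → torsion [2, 2, 6]

Answer: M ≅ ℤ^1 ⊕ ℤ/2 ⊕ ℤ/2 ⊕ ℤ/6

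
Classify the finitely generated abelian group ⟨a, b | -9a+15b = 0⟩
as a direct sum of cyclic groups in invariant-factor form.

Answer: M ≅ ℤ^1 ⊕ ℤ/3

Derivation:
rank_ℚ(R)=1; free=2−1=1
SNF(R) diag = [3] → torsion [3]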